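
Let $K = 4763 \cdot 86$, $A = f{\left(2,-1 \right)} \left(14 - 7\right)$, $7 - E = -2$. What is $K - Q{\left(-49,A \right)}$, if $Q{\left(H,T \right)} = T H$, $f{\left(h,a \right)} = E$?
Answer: $412705$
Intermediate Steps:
$E = 9$ ($E = 7 - -2 = 7 + 2 = 9$)
$f{\left(h,a \right)} = 9$
$A = 63$ ($A = 9 \left(14 - 7\right) = 9 \cdot 7 = 63$)
$K = 409618$
$Q{\left(H,T \right)} = H T$
$K - Q{\left(-49,A \right)} = 409618 - \left(-49\right) 63 = 409618 - -3087 = 409618 + 3087 = 412705$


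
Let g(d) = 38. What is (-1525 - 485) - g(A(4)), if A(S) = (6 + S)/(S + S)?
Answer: -2048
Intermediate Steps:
A(S) = (6 + S)/(2*S) (A(S) = (6 + S)/((2*S)) = (6 + S)*(1/(2*S)) = (6 + S)/(2*S))
(-1525 - 485) - g(A(4)) = (-1525 - 485) - 1*38 = -2010 - 38 = -2048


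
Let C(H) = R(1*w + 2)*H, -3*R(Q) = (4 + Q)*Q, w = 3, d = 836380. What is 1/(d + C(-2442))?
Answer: 1/873010 ≈ 1.1455e-6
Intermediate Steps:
R(Q) = -Q*(4 + Q)/3 (R(Q) = -(4 + Q)*Q/3 = -Q*(4 + Q)/3)
C(H) = -15*H (C(H) = (-(1*3 + 2)*(4 + (1*3 + 2))/3)*H = (-(3 + 2)*(4 + (3 + 2))/3)*H = (-⅓*5*(4 + 5))*H = (-⅓*5*9)*H = -15*H)
1/(d + C(-2442)) = 1/(836380 - 15*(-2442)) = 1/(836380 + 36630) = 1/873010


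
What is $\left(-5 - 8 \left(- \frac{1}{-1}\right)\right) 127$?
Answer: $-1651$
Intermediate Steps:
$\left(-5 - 8 \left(- \frac{1}{-1}\right)\right) 127 = \left(-5 - 8 \left(\left(-1\right) \left(-1\right)\right)\right) 127 = \left(-5 - 8\right) 127 = \left(-13\right) 127 = -1651$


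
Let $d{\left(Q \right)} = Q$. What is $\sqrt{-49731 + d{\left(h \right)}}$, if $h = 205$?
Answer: $i \sqrt{49526} \approx 222.54 i$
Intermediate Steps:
$\sqrt{-49731 + d{\left(h \right)}} = \sqrt{-49731 + 205} = \sqrt{-49526} = i \sqrt{49526}$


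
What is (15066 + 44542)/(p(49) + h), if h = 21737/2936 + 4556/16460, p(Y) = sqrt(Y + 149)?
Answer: -66825207610661046080/20290943871064919 + 26102228470622630400*sqrt(22)/20290943871064919 ≈ 2740.4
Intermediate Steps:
p(Y) = sqrt(149 + Y)
h = 92791859/12081640 (h = 21737*(1/2936) + 4556*(1/16460) = 21737/2936 + 1139/4115 = 92791859/12081640 ≈ 7.6804)
(15066 + 44542)/(p(49) + h) = (15066 + 44542)/(sqrt(149 + 49) + 92791859/12081640) = 59608/(sqrt(198) + 92791859/12081640) = 59608/(3*sqrt(22) + 92791859/12081640) = 59608/(92791859/12081640 + 3*sqrt(22))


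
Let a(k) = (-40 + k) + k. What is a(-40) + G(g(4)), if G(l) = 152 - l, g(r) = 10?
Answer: 22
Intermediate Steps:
a(k) = -40 + 2*k
a(-40) + G(g(4)) = (-40 + 2*(-40)) + (152 - 1*10) = (-40 - 80) + (152 - 10) = -120 + 142 = 22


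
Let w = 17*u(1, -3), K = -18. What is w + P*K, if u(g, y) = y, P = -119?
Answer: 2091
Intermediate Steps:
w = -51 (w = 17*(-3) = -51)
w + P*K = -51 - 119*(-18) = -51 + 2142 = 2091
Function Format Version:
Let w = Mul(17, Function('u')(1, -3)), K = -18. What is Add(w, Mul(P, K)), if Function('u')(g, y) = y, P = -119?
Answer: 2091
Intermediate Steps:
w = -51 (w = Mul(17, -3) = -51)
Add(w, Mul(P, K)) = Add(-51, Mul(-119, -18)) = Add(-51, 2142) = 2091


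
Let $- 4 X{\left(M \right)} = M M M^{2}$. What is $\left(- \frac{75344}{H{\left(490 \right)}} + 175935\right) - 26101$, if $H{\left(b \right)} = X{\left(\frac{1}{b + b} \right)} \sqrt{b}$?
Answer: $149834 + 3971137522688000 \sqrt{10} \approx 1.2558 \cdot 10^{16}$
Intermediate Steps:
$X{\left(M \right)} = - \frac{M^{4}}{4}$ ($X{\left(M \right)} = - \frac{M M M^{2}}{4} = - \frac{M^{2} M^{2}}{4} = - \frac{M^{4}}{4}$)
$H{\left(b \right)} = - \frac{1}{64 b^{\frac{7}{2}}}$ ($H{\left(b \right)} = - \frac{\left(\frac{1}{b + b}\right)^{4}}{4} \sqrt{b} = - \frac{\left(\frac{1}{2 b}\right)^{4}}{4} \sqrt{b} = - \frac{\frac{1}{16} \frac{1}{b^{4}}}{4} \sqrt{b} = - \frac{1}{64 b^{4}} \sqrt{b} = - \frac{1}{64 b^{\frac{7}{2}}}$)
$\left(- \frac{75344}{H{\left(490 \right)}} + 175935\right) - 26101 = \left(- \frac{75344}{\left(- \frac{1}{64}\right) \frac{1}{823543000 \sqrt{10}}} + 175935\right) - 26101 = \left(- \frac{75344}{\left(- \frac{1}{64}\right) \frac{\sqrt{10}}{8235430000}} + 175935\right) - 26101 = \left(- \frac{75344}{\left(- \frac{1}{527067520000}\right) \sqrt{10}} + 175935\right) - 26101 = \left(- 75344 \left(- 52706752000 \sqrt{10}\right) + 175935\right) - 26101 = \left(3971137522688000 \sqrt{10} + 175935\right) - 26101 = \left(175935 + 3971137522688000 \sqrt{10}\right) - 26101 = 149834 + 3971137522688000 \sqrt{10}$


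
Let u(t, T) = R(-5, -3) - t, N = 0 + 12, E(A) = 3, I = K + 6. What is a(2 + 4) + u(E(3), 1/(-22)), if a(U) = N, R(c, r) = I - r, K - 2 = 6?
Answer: 26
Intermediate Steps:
K = 8 (K = 2 + 6 = 8)
I = 14 (I = 8 + 6 = 14)
R(c, r) = 14 - r
N = 12
a(U) = 12
u(t, T) = 17 - t (u(t, T) = (14 - 1*(-3)) - t = (14 + 3) - t = 17 - t)
a(2 + 4) + u(E(3), 1/(-22)) = 12 + (17 - 1*3) = 12 + (17 - 3) = 12 + 14 = 26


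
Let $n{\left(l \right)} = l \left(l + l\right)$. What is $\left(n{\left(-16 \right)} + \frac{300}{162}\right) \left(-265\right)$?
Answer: $- \frac{3676610}{27} \approx -1.3617 \cdot 10^{5}$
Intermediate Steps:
$n{\left(l \right)} = 2 l^{2}$ ($n{\left(l \right)} = l 2 l = 2 l^{2}$)
$\left(n{\left(-16 \right)} + \frac{300}{162}\right) \left(-265\right) = \left(2 \left(-16\right)^{2} + \frac{300}{162}\right) \left(-265\right) = \left(2 \cdot 256 + 300 \cdot \frac{1}{162}\right) \left(-265\right) = \left(512 + \frac{50}{27}\right) \left(-265\right) = \frac{13874}{27} \left(-265\right) = - \frac{3676610}{27}$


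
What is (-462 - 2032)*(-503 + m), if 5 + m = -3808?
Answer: 10764104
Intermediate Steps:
m = -3813 (m = -5 - 3808 = -3813)
(-462 - 2032)*(-503 + m) = (-462 - 2032)*(-503 - 3813) = -2494*(-4316) = 10764104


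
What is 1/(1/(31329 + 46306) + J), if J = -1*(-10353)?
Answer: 77635/803755156 ≈ 9.6590e-5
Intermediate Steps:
J = 10353
1/(1/(31329 + 46306) + J) = 1/(1/(31329 + 46306) + 10353) = 1/(1/77635 + 10353) = 1/(803755156/77635) = 77635/803755156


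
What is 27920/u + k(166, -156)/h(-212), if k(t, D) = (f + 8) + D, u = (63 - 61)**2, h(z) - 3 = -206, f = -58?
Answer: 1417146/203 ≈ 6981.0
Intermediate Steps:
h(z) = -203 (h(z) = 3 - 206 = -203)
u = 4 (u = 2**2 = 4)
k(t, D) = -50 + D (k(t, D) = (-58 + 8) + D = -50 + D)
27920/u + k(166, -156)/h(-212) = 27920/4 + (-50 - 156)/(-203) = 27920*(1/4) - 206*(-1/203) = 6980 + 206/203 = 1417146/203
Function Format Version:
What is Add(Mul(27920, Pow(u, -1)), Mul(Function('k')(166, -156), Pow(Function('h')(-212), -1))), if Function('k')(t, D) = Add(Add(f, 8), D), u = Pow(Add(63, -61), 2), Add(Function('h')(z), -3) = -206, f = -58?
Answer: Rational(1417146, 203) ≈ 6981.0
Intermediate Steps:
Function('h')(z) = -203 (Function('h')(z) = Add(3, -206) = -203)
u = 4 (u = Pow(2, 2) = 4)
Function('k')(t, D) = Add(-50, D) (Function('k')(t, D) = Add(Add(-58, 8), D) = Add(-50, D))
Add(Mul(27920, Pow(u, -1)), Mul(Function('k')(166, -156), Pow(Function('h')(-212), -1))) = Add(Mul(27920, Pow(4, -1)), Mul(Add(-50, -156), Pow(-203, -1))) = Add(Mul(27920, Rational(1, 4)), Mul(-206, Rational(-1, 203))) = Add(6980, Rational(206, 203)) = Rational(1417146, 203)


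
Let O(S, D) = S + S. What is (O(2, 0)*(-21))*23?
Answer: -1932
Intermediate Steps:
O(S, D) = 2*S
(O(2, 0)*(-21))*23 = ((2*2)*(-21))*23 = (4*(-21))*23 = -84*23 = -1932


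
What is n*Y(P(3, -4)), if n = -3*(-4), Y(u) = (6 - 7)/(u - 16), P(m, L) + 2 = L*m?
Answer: ⅖ ≈ 0.40000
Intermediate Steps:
P(m, L) = -2 + L*m
Y(u) = -1/(-16 + u)
n = 12
n*Y(P(3, -4)) = 12*(-1/(-16 + (-2 - 4*3))) = 12*(-1/(-16 + (-2 - 12))) = 12*(-1/(-16 - 14)) = 12*(-1/(-30)) = 12*(-1*(-1/30)) = 12*(1/30) = ⅖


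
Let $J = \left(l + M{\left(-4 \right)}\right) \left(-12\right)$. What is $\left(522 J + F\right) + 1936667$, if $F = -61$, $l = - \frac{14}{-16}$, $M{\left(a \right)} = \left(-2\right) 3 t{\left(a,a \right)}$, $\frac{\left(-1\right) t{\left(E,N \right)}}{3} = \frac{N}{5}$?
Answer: $\frac{10106633}{5} \approx 2.0213 \cdot 10^{6}$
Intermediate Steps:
$t{\left(E,N \right)} = - \frac{3 N}{5}$ ($t{\left(E,N \right)} = - 3 \frac{N}{5} = - \frac{3 N}{5}$)
$M{\left(a \right)} = \frac{18 a}{5}$ ($M{\left(a \right)} = \left(-2\right) 3 \left(- \frac{3 a}{5}\right) = - 6 \left(- \frac{3 a}{5}\right) = \frac{18 a}{5}$)
$l = \frac{7}{8}$ ($l = \left(-14\right) \left(- \frac{1}{16}\right) = \frac{7}{8} \approx 0.875$)
$J = \frac{1623}{10}$ ($J = \left(\frac{7}{8} + \frac{18}{5} \left(-4\right)\right) \left(-12\right) = \left(\frac{7}{8} - \frac{72}{5}\right) \left(-12\right) = \left(- \frac{541}{40}\right) \left(-12\right) = \frac{1623}{10} \approx 162.3$)
$\left(522 J + F\right) + 1936667 = \left(522 \cdot \frac{1623}{10} - 61\right) + 1936667 = \left(\frac{423603}{5} - 61\right) + 1936667 = \frac{423298}{5} + 1936667 = \frac{10106633}{5}$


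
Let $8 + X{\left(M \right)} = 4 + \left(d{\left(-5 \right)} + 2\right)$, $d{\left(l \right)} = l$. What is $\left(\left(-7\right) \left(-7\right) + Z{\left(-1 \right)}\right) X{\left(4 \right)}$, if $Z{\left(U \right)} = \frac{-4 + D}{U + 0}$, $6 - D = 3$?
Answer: $-350$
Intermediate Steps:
$D = 3$ ($D = 6 - 3 = 3$)
$Z{\left(U \right)} = - \frac{1}{U}$ ($Z{\left(U \right)} = \frac{-4 + 3}{U + 0} = - \frac{1}{U}$)
$X{\left(M \right)} = -7$ ($X{\left(M \right)} = -8 + \left(4 + \left(-5 + 2\right)\right) = -8 + \left(4 - 3\right) = -8 + 1 = -7$)
$\left(\left(-7\right) \left(-7\right) + Z{\left(-1 \right)}\right) X{\left(4 \right)} = \left(\left(-7\right) \left(-7\right) - \frac{1}{-1}\right) \left(-7\right) = \left(49 - -1\right) \left(-7\right) = \left(49 + 1\right) \left(-7\right) = 50 \left(-7\right) = -350$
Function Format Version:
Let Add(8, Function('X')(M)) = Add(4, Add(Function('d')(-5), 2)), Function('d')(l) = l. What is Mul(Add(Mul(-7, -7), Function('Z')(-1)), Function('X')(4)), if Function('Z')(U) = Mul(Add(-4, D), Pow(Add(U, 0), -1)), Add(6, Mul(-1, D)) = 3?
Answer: -350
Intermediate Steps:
D = 3 (D = Add(6, Mul(-1, 3)) = Add(6, -3) = 3)
Function('Z')(U) = Mul(-1, Pow(U, -1)) (Function('Z')(U) = Mul(Add(-4, 3), Pow(Add(U, 0), -1)) = Mul(-1, Pow(U, -1)))
Function('X')(M) = -7 (Function('X')(M) = Add(-8, Add(4, Add(-5, 2))) = Add(-8, Add(4, -3)) = Add(-8, 1) = -7)
Mul(Add(Mul(-7, -7), Function('Z')(-1)), Function('X')(4)) = Mul(Add(Mul(-7, -7), Mul(-1, Pow(-1, -1))), -7) = Mul(Add(49, Mul(-1, -1)), -7) = Mul(Add(49, 1), -7) = Mul(50, -7) = -350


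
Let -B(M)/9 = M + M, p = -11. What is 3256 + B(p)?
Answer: 3454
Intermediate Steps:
B(M) = -18*M (B(M) = -9*(M + M) = -18*M)
3256 + B(p) = 3256 - 18*(-11) = 3256 + 198 = 3454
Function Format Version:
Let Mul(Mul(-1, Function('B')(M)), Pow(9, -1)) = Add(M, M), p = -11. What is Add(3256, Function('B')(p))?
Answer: 3454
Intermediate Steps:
Function('B')(M) = Mul(-18, M) (Function('B')(M) = Mul(-9, Add(M, M)) = Mul(-9, Mul(2, M)) = Mul(-18, M))
Add(3256, Function('B')(p)) = Add(3256, Mul(-18, -11)) = Add(3256, 198) = 3454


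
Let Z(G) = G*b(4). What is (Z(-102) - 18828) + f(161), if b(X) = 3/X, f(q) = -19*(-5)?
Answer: -37619/2 ≈ -18810.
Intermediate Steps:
f(q) = 95
Z(G) = 3*G/4 (Z(G) = G*(3/4) = G*(3*(¼)) = G*(¾) = 3*G/4)
(Z(-102) - 18828) + f(161) = ((¾)*(-102) - 18828) + 95 = (-153/2 - 18828) + 95 = -37809/2 + 95 = -37619/2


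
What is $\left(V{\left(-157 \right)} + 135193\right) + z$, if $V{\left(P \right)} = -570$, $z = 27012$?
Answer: $161635$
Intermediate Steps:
$\left(V{\left(-157 \right)} + 135193\right) + z = \left(-570 + 135193\right) + 27012 = 134623 + 27012 = 161635$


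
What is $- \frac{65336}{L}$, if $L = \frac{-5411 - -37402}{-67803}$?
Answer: $\frac{4429976808}{31991} \approx 1.3848 \cdot 10^{5}$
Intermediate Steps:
$L = - \frac{31991}{67803}$ ($L = \left(-5411 + 37402\right) \left(- \frac{1}{67803}\right) = 31991 \left(- \frac{1}{67803}\right) = - \frac{31991}{67803} \approx -0.47182$)
$- \frac{65336}{L} = - \frac{65336}{- \frac{31991}{67803}} = \left(-65336\right) \left(- \frac{67803}{31991}\right) = \frac{4429976808}{31991}$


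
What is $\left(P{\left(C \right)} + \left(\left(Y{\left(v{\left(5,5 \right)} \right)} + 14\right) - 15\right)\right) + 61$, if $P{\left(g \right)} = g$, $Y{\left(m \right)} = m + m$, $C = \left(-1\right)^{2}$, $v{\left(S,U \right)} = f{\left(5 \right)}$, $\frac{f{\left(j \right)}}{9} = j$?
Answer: $151$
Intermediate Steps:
$f{\left(j \right)} = 9 j$
$v{\left(S,U \right)} = 45$ ($v{\left(S,U \right)} = 9 \cdot 5 = 45$)
$C = 1$
$Y{\left(m \right)} = 2 m$
$\left(P{\left(C \right)} + \left(\left(Y{\left(v{\left(5,5 \right)} \right)} + 14\right) - 15\right)\right) + 61 = \left(1 + \left(\left(2 \cdot 45 + 14\right) - 15\right)\right) + 61 = \left(1 + \left(\left(90 + 14\right) - 15\right)\right) + 61 = \left(1 + \left(104 - 15\right)\right) + 61 = \left(1 + 89\right) + 61 = 90 + 61 = 151$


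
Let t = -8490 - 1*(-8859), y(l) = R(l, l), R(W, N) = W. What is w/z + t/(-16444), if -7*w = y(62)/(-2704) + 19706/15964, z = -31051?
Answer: -8320457153349/370882357701128 ≈ -0.022434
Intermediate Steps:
y(l) = l
t = 369 (t = -8490 + 8859 = 369)
w = -502839/2905448 (w = -(62/(-2704) + 19706/15964)/7 = -(62*(-1/2704) + 19706*(1/15964))/7 = -(-31/1352 + 9853/7982)/7 = -⅐*502839/415064 = -502839/2905448 ≈ -0.17307)
w/z + t/(-16444) = -502839/2905448/(-31051) + 369/(-16444) = -502839/2905448*(-1/31051) + 369*(-1/16444) = 502839/90217065848 - 369/16444 = -8320457153349/370882357701128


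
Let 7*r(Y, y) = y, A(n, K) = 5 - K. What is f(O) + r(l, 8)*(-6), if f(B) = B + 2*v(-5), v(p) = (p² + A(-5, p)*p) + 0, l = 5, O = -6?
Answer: -440/7 ≈ -62.857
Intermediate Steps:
r(Y, y) = y/7
v(p) = p² + p*(5 - p) (v(p) = (p² + (5 - p)*p) + 0 = (p² + p*(5 - p)) + 0 = p² + p*(5 - p))
f(B) = -50 + B (f(B) = B + 2*(5*(-5)) = B + 2*(-25) = B - 50 = -50 + B)
f(O) + r(l, 8)*(-6) = (-50 - 6) + ((⅐)*8)*(-6) = -56 + (8/7)*(-6) = -56 - 48/7 = -440/7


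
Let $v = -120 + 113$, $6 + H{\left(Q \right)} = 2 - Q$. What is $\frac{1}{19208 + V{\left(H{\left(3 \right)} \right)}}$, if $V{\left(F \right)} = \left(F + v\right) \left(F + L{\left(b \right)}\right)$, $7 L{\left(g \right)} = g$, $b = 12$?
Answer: $\frac{1}{19282} \approx 5.1862 \cdot 10^{-5}$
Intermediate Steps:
$H{\left(Q \right)} = -4 - Q$ ($H{\left(Q \right)} = -6 - \left(-2 + Q\right) = -4 - Q$)
$L{\left(g \right)} = \frac{g}{7}$
$v = -7$
$V{\left(F \right)} = \left(-7 + F\right) \left(\frac{12}{7} + F\right)$ ($V{\left(F \right)} = \left(F - 7\right) \left(F + \frac{1}{7} \cdot 12\right) = \left(-7 + F\right) \left(F + \frac{12}{7}\right) = \left(-7 + F\right) \left(\frac{12}{7} + F\right)$)
$\frac{1}{19208 + V{\left(H{\left(3 \right)} \right)}} = \frac{1}{19208 - \left(12 - \left(-4 - 3\right)^{2} + \frac{37 \left(-4 - 3\right)}{7}\right)} = \frac{1}{19208 - \left(-25 - 49\right)} = \frac{1}{19208 + \left(-12 + 49 + 37\right)} = \frac{1}{19208 + 74} = \frac{1}{19282}$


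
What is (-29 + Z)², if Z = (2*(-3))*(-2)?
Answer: 289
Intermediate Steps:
Z = 12 (Z = -6*(-2) = 12)
(-29 + Z)² = (-29 + 12)² = (-17)² = 289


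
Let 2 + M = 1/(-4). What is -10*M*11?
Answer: 495/2 ≈ 247.50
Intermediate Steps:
M = -9/4 (M = -2 + 1/(-4) = -2 - 1/4 = -9/4 ≈ -2.2500)
-10*M*11 = -10*(-9/4)*11 = (45/2)*11 = 495/2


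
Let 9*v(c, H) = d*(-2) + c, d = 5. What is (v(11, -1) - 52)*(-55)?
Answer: 25685/9 ≈ 2853.9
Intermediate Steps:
v(c, H) = -10/9 + c/9 (v(c, H) = (5*(-2) + c)/9 = (-10 + c)/9 = -10/9 + c/9)
(v(11, -1) - 52)*(-55) = ((-10/9 + (⅑)*11) - 52)*(-55) = ((-10/9 + 11/9) - 52)*(-55) = (⅑ - 52)*(-55) = -467/9*(-55) = 25685/9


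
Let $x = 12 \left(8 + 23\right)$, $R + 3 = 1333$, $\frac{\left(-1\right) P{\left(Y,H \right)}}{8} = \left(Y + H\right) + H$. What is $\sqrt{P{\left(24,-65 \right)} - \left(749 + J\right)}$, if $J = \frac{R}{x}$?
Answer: $\frac{\sqrt{3301314}}{186} \approx 9.7686$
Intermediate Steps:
$P{\left(Y,H \right)} = - 16 H - 8 Y$ ($P{\left(Y,H \right)} = - 8 \left(\left(Y + H\right) + H\right) = - 8 \left(\left(H + Y\right) + H\right) = - 8 \left(Y + 2 H\right) = - 16 H - 8 Y$)
$R = 1330$ ($R = -3 + 1333 = 1330$)
$x = 372$ ($x = 12 \cdot 31 = 372$)
$J = \frac{665}{186}$ ($J = \frac{1330}{372} = 1330 \cdot \frac{1}{372} = \frac{665}{186} \approx 3.5753$)
$\sqrt{P{\left(24,-65 \right)} - \left(749 + J\right)} = \sqrt{\left(\left(-16\right) \left(-65\right) - 192\right) - \frac{139979}{186}} = \sqrt{\left(1040 - 192\right) - \frac{139979}{186}} = \sqrt{848 - \frac{139979}{186}} = \sqrt{\frac{17749}{186}} = \frac{\sqrt{3301314}}{186}$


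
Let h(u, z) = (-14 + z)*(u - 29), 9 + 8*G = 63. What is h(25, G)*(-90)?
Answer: -2610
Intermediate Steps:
G = 27/4 (G = -9/8 + (⅛)*63 = -9/8 + 63/8 = 27/4 ≈ 6.7500)
h(u, z) = (-29 + u)*(-14 + z) (h(u, z) = (-14 + z)*(-29 + u) = (-29 + u)*(-14 + z))
h(25, G)*(-90) = (406 - 29*27/4 - 14*25 + 25*(27/4))*(-90) = (406 - 783/4 - 350 + 675/4)*(-90) = 29*(-90) = -2610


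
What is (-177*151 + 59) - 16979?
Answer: -43647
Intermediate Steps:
(-177*151 + 59) - 16979 = (-26727 + 59) - 16979 = -26668 - 16979 = -43647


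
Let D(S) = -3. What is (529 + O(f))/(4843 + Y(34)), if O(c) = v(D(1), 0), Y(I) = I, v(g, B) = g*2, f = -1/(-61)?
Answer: 523/4877 ≈ 0.10724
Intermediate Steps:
f = 1/61 (f = -1*(-1/61) = 1/61 ≈ 0.016393)
v(g, B) = 2*g
O(c) = -6 (O(c) = 2*(-3) = -6)
(529 + O(f))/(4843 + Y(34)) = (529 - 6)/(4843 + 34) = 523/4877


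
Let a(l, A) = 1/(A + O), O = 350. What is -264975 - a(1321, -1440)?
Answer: -288822749/1090 ≈ -2.6498e+5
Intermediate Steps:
a(l, A) = 1/(350 + A) (a(l, A) = 1/(A + 350) = 1/(350 + A))
-264975 - a(1321, -1440) = -264975 - 1/(350 - 1440) = -264975 - 1/(-1090) = -264975 - 1*(-1/1090) = -264975 + 1/1090 = -288822749/1090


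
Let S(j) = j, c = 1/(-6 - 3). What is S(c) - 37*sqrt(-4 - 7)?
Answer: -1/9 - 37*I*sqrt(11) ≈ -0.11111 - 122.72*I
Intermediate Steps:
c = -1/9 (c = 1/(-9) = -1/9 ≈ -0.11111)
S(c) - 37*sqrt(-4 - 7) = -1/9 - 37*sqrt(-4 - 7) = -1/9 - 37*I*sqrt(11)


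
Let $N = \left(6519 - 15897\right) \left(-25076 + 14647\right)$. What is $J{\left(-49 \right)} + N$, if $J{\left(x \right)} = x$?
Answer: $97803113$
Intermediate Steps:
$N = 97803162$ ($N = \left(-9378\right) \left(-10429\right) = 97803162$)
$J{\left(-49 \right)} + N = -49 + 97803162 = 97803113$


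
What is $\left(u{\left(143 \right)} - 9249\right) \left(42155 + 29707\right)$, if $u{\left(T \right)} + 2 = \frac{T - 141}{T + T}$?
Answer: $- \frac{95065664904}{143} \approx -6.648 \cdot 10^{8}$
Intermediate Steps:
$u{\left(T \right)} = -2 + \frac{-141 + T}{2 T}$ ($u{\left(T \right)} = -2 + \frac{T - 141}{T + T} = -2 + \frac{-141 + T}{2 T}$)
$\left(u{\left(143 \right)} - 9249\right) \left(42155 + 29707\right) = \left(\frac{3 \left(-47 - 143\right)}{2 \cdot 143} - 9249\right) \left(42155 + 29707\right) = \left(\frac{3}{2} \cdot \frac{1}{143} \left(-47 - 143\right) - 9249\right) 71862 = \left(\frac{3}{2} \cdot \frac{1}{143} \left(-190\right) - 9249\right) 71862 = \left(- \frac{285}{143} - 9249\right) 71862 = \left(- \frac{1322892}{143}\right) 71862 = - \frac{95065664904}{143}$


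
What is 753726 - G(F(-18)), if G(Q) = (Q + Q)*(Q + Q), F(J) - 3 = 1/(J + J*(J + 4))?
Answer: 10317261005/13689 ≈ 7.5369e+5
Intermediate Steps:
F(J) = 3 + 1/(J + J*(4 + J)) (F(J) = 3 + 1/(J + J*(J + 4)) = 3 + 1/(J + J*(4 + J)))
G(Q) = 4*Q² (G(Q) = (2*Q)*(2*Q) = 4*Q²)
753726 - G(F(-18)) = 753726 - 4*((1 + 3*(-18)² + 15*(-18))/((-18)*(5 - 18)))² = 753726 - 4*(-1/18*(1 + 3*324 - 270)/(-13))² = 753726 - 4*(-1/18*(-1/13)*(1 + 972 - 270))² = 753726 - 4*(-1/18*(-1/13)*703)² = 753726 - 4*(703/234)² = 753726 - 4*494209/54756 = 753726 - 1*494209/13689 = 753726 - 494209/13689 = 10317261005/13689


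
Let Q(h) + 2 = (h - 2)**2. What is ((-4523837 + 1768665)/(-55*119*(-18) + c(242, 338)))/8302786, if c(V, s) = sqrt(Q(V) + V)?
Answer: -2704890111/960295956976603 + 1377586*sqrt(3615)/14404439354649045 ≈ -2.8110e-6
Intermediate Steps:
Q(h) = -2 + (-2 + h)**2 (Q(h) = -2 + (h - 2)**2 = -2 + (-2 + h)**2)
c(V, s) = sqrt(-2 + V + (-2 + V)**2) (c(V, s) = sqrt((-2 + (-2 + V)**2) + V) = sqrt(-2 + V + (-2 + V)**2))
((-4523837 + 1768665)/(-55*119*(-18) + c(242, 338)))/8302786 = ((-4523837 + 1768665)/(-55*119*(-18) + sqrt(-2 + 242 + (-2 + 242)**2)))/8302786 = -2755172/(-6545*(-18) + sqrt(-2 + 242 + 240**2))*(1/8302786) = -2755172/(117810 + sqrt(-2 + 242 + 57600))*(1/8302786) = -2755172/(117810 + sqrt(57840))*(1/8302786) = -2755172/(117810 + 4*sqrt(3615))*(1/8302786) = -1377586/(4151393*(117810 + 4*sqrt(3615)))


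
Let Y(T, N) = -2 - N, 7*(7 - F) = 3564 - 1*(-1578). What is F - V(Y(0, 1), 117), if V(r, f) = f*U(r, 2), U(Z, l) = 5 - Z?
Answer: -11645/7 ≈ -1663.6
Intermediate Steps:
F = -5093/7 (F = 7 - (3564 - 1*(-1578))/7 = 7 - (3564 + 1578)/7 = 7 - ⅐*5142 = 7 - 5142/7 = -5093/7 ≈ -727.57)
V(r, f) = f*(5 - r)
F - V(Y(0, 1), 117) = -5093/7 - 117*(5 - (-2 - 1*1)) = -5093/7 - 117*(5 - (-2 - 1)) = -5093/7 - 117*(5 - 1*(-3)) = -5093/7 - 117*(5 + 3) = -5093/7 - 117*8 = -5093/7 - 1*936 = -5093/7 - 936 = -11645/7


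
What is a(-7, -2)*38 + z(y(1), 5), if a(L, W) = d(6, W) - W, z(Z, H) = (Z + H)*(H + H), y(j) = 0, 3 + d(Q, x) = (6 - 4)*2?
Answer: 164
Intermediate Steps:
d(Q, x) = 1 (d(Q, x) = -3 + (6 - 4)*2 = -3 + 2*2 = -3 + 4 = 1)
z(Z, H) = 2*H*(H + Z) (z(Z, H) = (H + Z)*(2*H) = 2*H*(H + Z))
a(L, W) = 1 - W
a(-7, -2)*38 + z(y(1), 5) = (1 - 1*(-2))*38 + 2*5*(5 + 0) = (1 + 2)*38 + 2*5*5 = 3*38 + 50 = 114 + 50 = 164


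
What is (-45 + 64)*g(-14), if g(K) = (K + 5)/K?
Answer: 171/14 ≈ 12.214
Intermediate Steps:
g(K) = (5 + K)/K
(-45 + 64)*g(-14) = (-45 + 64)*((5 - 14)/(-14)) = 19*(-1/14*(-9)) = 19*(9/14) = 171/14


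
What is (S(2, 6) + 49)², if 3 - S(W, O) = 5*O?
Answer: 484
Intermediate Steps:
S(W, O) = 3 - 5*O
(S(2, 6) + 49)² = ((3 - 5*6) + 49)² = ((3 - 30) + 49)² = (-27 + 49)² = 22² = 484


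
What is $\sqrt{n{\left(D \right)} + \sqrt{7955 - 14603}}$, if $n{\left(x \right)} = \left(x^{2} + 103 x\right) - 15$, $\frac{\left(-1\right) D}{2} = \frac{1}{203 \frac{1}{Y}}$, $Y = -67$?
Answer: $\frac{\sqrt{2201627 + 82418 i \sqrt{1662}}}{203} \approx 8.6864 + 4.6933 i$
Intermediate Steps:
$D = \frac{134}{203}$ ($D = - \frac{2}{203 \frac{1}{-67}} = - \frac{2}{203 \left(- \frac{1}{67}\right)} = - \frac{2}{- \frac{203}{67}} = \left(-2\right) \left(- \frac{67}{203}\right) = \frac{134}{203} \approx 0.6601$)
$n{\left(x \right)} = -15 + x^{2} + 103 x$
$\sqrt{n{\left(D \right)} + \sqrt{7955 - 14603}} = \sqrt{\left(-15 + \left(\frac{134}{203}\right)^{2} + 103 \cdot \frac{134}{203}\right) + \sqrt{7955 - 14603}} = \sqrt{\left(-15 + \frac{17956}{41209} + \frac{13802}{203}\right) + \sqrt{-6648}} = \sqrt{\frac{2201627}{41209} + 2 i \sqrt{1662}}$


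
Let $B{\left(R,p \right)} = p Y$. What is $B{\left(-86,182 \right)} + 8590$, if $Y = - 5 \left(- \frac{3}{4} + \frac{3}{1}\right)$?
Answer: $\frac{13085}{2} \approx 6542.5$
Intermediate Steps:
$Y = - \frac{45}{4}$ ($Y = - 5 \left(\left(-3\right) \frac{1}{4} + 3 \cdot 1\right) = - 5 \left(- \frac{3}{4} + 3\right) = \left(-5\right) \frac{9}{4} = - \frac{45}{4} \approx -11.25$)
$B{\left(R,p \right)} = - \frac{45 p}{4}$ ($B{\left(R,p \right)} = p \left(- \frac{45}{4}\right) = - \frac{45 p}{4}$)
$B{\left(-86,182 \right)} + 8590 = \left(- \frac{45}{4}\right) 182 + 8590 = - \frac{4095}{2} + 8590 = \frac{13085}{2}$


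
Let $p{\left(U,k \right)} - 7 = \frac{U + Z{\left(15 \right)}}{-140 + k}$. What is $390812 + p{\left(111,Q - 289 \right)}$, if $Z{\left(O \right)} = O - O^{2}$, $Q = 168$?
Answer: $\frac{11333762}{29} \approx 3.9082 \cdot 10^{5}$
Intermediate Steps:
$p{\left(U,k \right)} = 7 + \frac{-210 + U}{-140 + k}$ ($p{\left(U,k \right)} = 7 + \frac{U + 15 \left(1 - 15\right)}{-140 + k} = 7 + \frac{U + 15 \left(-14\right)}{-140 + k} = 7 + \frac{U - 210}{-140 + k} = 7 + \frac{-210 + U}{-140 + k}$)
$390812 + p{\left(111,Q - 289 \right)} = 390812 + \frac{-1190 + 111 + 7 \left(168 - 289\right)}{-140 + \left(168 - 289\right)} = 390812 + \frac{-1190 + 111 + 7 \left(-121\right)}{-140 - 121} = 390812 + \frac{-1190 + 111 - 847}{-261} = 390812 - - \frac{214}{29} = 390812 + \frac{214}{29} = \frac{11333762}{29}$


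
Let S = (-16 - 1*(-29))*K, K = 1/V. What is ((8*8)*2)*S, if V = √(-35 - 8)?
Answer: -1664*I*√43/43 ≈ -253.76*I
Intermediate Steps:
V = I*√43 (V = √(-43) = I*√43 ≈ 6.5574*I)
K = -I*√43/43 (K = 1/(I*√43) = -I*√43/43 ≈ -0.1525*I)
S = -13*I*√43/43 (S = (-16 - 1*(-29))*(-I*√43/43) = (-16 + 29)*(-I*√43/43) = 13*(-I*√43/43) = -13*I*√43/43 ≈ -1.9825*I)
((8*8)*2)*S = ((8*8)*2)*(-13*I*√43/43) = (64*2)*(-13*I*√43/43) = 128*(-13*I*√43/43) = -1664*I*√43/43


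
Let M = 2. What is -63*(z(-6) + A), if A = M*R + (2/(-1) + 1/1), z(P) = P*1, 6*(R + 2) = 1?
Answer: 672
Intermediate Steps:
R = -11/6 (R = -2 + (⅙)*1 = -2 + ⅙ = -11/6 ≈ -1.8333)
z(P) = P
A = -14/3 (A = 2*(-11/6) + (2/(-1) + 1/1) = -11/3 + (2*(-1) + 1*1) = -11/3 + (-2 + 1) = -11/3 - 1 = -14/3 ≈ -4.6667)
-63*(z(-6) + A) = -63*(-6 - 14/3) = -63*(-32/3) = 672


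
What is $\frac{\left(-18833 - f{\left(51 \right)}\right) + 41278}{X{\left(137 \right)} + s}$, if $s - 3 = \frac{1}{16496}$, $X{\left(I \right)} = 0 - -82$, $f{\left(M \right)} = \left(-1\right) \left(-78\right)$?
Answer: $\frac{368966032}{1402161} \approx 263.14$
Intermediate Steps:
$f{\left(M \right)} = 78$
$X{\left(I \right)} = 82$ ($X{\left(I \right)} = 0 + 82 = 82$)
$s = \frac{49489}{16496}$ ($s = 3 + \frac{1}{16496} = \frac{49489}{16496} \approx 3.0001$)
$\frac{\left(-18833 - f{\left(51 \right)}\right) + 41278}{X{\left(137 \right)} + s} = \frac{\left(-18833 - 78\right) + 41278}{82 + \frac{49489}{16496}} = \frac{\left(-18833 - 78\right) + 41278}{\frac{1402161}{16496}} = \left(-18911 + 41278\right) \frac{16496}{1402161} = 22367 \cdot \frac{16496}{1402161} = \frac{368966032}{1402161}$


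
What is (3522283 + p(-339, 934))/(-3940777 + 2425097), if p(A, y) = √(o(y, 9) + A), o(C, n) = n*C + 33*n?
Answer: -3522283/1515680 - √2091/757840 ≈ -2.3240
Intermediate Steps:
o(C, n) = 33*n + C*n (o(C, n) = C*n + 33*n = 33*n + C*n)
p(A, y) = √(297 + A + 9*y) (p(A, y) = √(9*(33 + y) + A) = √((297 + 9*y) + A) = √(297 + A + 9*y))
(3522283 + p(-339, 934))/(-3940777 + 2425097) = (3522283 + √(297 - 339 + 9*934))/(-3940777 + 2425097) = (3522283 + √(297 - 339 + 8406))/(-1515680) = (3522283 + √8364)*(-1/1515680) = (3522283 + 2*√2091)*(-1/1515680) = -3522283/1515680 - √2091/757840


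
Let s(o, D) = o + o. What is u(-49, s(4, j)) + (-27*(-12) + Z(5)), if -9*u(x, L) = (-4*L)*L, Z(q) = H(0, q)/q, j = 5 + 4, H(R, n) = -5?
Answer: 3163/9 ≈ 351.44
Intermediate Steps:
j = 9
Z(q) = -5/q
s(o, D) = 2*o
u(x, L) = 4*L²/9 (u(x, L) = -(-4*L)*L/9 = -(-4)*L²/9 = 4*L²/9)
u(-49, s(4, j)) + (-27*(-12) + Z(5)) = 4*(2*4)²/9 + (-27*(-12) - 5/5) = (4/9)*8² + (324 - 5*⅕) = (4/9)*64 + (324 - 1) = 256/9 + 323 = 3163/9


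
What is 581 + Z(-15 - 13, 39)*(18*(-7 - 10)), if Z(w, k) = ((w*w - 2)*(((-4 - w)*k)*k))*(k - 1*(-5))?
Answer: -384345066811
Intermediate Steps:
Z(w, k) = k²*(-4 - w)*(-2 + w²)*(5 + k) (Z(w, k) = ((w² - 2)*((k*(-4 - w))*k))*(k + 5) = ((-2 + w²)*(k²*(-4 - w)))*(5 + k) = (k²*(-4 - w)*(-2 + w²))*(5 + k) = k²*(-4 - w)*(-2 + w²)*(5 + k))
581 + Z(-15 - 13, 39)*(18*(-7 - 10)) = 581 + (39²*(40 - 20*(-15 - 13)² - 5*(-15 - 13)³ + 8*39 + 10*(-15 - 13) - 1*39*(-15 - 13)³ - 4*39*(-15 - 13)² + 2*39*(-15 - 13)))*(18*(-7 - 10)) = 581 + (1521*(40 - 20*(-28)² - 5*(-28)³ + 312 + 10*(-28) - 1*39*(-28)³ - 4*39*(-28)² + 2*39*(-28)))*(18*(-17)) = 581 + (1521*(40 - 20*784 - 5*(-21952) + 312 - 280 - 1*39*(-21952) - 4*39*784 - 2184))*(-306) = 581 + (1521*(40 - 15680 + 109760 + 312 - 280 + 856128 - 122304 - 2184))*(-306) = 581 + (1521*825792)*(-306) = 581 + 1256029632*(-306) = 581 - 384345067392 = -384345066811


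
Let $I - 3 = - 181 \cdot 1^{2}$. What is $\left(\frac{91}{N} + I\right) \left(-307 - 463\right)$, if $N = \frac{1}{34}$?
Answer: $-2245320$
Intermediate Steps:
$N = \frac{1}{34} \approx 0.029412$
$I = -178$ ($I = 3 - 181 \cdot 1^{2} = 3 - 181 = -178$)
$\left(\frac{91}{N} + I\right) \left(-307 - 463\right) = \left(91 \frac{1}{\frac{1}{34}} - 178\right) \left(-307 - 463\right) = \left(91 \cdot 34 - 178\right) \left(-770\right) = \left(3094 - 178\right) \left(-770\right) = 2916 \left(-770\right) = -2245320$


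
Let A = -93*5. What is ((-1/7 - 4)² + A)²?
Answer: 481539136/2401 ≈ 2.0056e+5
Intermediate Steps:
A = -465
((-1/7 - 4)² + A)² = ((-1/7 - 4)² - 465)² = ((-1*⅐ - 4)² - 465)² = ((-⅐ - 4)² - 465)² = ((-29/7)² - 465)² = (841/49 - 465)² = (-21944/49)² = 481539136/2401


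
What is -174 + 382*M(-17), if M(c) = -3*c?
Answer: 19308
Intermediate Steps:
-174 + 382*M(-17) = -174 + 382*(-3*(-17)) = -174 + 382*51 = -174 + 19482 = 19308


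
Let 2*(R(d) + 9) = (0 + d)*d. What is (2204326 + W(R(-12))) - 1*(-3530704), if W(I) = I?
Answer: 5735093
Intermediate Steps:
R(d) = -9 + d²/2 (R(d) = -9 + ((0 + d)*d)/2 = -9 + (d*d)/2 = -9 + d²/2)
(2204326 + W(R(-12))) - 1*(-3530704) = (2204326 + (-9 + (½)*(-12)²)) - 1*(-3530704) = (2204326 + (-9 + (½)*144)) + 3530704 = (2204326 + (-9 + 72)) + 3530704 = (2204326 + 63) + 3530704 = 2204389 + 3530704 = 5735093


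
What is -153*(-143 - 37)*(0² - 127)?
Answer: -3497580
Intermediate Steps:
-153*(-143 - 37)*(0² - 127) = -(-27540)*(0 - 127) = -(-27540)*(-127) = -153*22860 = -3497580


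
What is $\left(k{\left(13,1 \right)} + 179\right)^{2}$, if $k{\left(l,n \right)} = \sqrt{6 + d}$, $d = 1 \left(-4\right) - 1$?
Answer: $32400$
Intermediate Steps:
$d = -5$ ($d = -4 - 1 = -5$)
$k{\left(l,n \right)} = 1$ ($k{\left(l,n \right)} = \sqrt{6 - 5} = \sqrt{1} = 1$)
$\left(k{\left(13,1 \right)} + 179\right)^{2} = \left(1 + 179\right)^{2} = 180^{2} = 32400$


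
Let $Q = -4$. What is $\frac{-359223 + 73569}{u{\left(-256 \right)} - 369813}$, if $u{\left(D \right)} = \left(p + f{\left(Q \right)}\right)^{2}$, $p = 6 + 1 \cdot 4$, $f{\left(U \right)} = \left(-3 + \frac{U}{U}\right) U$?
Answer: $\frac{95218}{123163} \approx 0.77311$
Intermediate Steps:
$f{\left(U \right)} = - 2 U$ ($f{\left(U \right)} = \left(-3 + 1\right) U = - 2 U$)
$p = 10$ ($p = 6 + 4 = 10$)
$u{\left(D \right)} = 324$ ($u{\left(D \right)} = \left(10 - -8\right)^{2} = \left(10 + 8\right)^{2} = 18^{2} = 324$)
$\frac{-359223 + 73569}{u{\left(-256 \right)} - 369813} = \frac{-359223 + 73569}{324 - 369813} = - \frac{285654}{-369489} = \left(-285654\right) \left(- \frac{1}{369489}\right) = \frac{95218}{123163}$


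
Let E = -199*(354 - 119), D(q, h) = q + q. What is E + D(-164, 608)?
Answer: -47093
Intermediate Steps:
D(q, h) = 2*q
E = -46765 (E = -199*235 = -46765)
E + D(-164, 608) = -46765 + 2*(-164) = -46765 - 328 = -47093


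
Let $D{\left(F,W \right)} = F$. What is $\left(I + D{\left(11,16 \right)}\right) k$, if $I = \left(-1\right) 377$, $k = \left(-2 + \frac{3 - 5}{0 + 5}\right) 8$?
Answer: $\frac{35136}{5} \approx 7027.2$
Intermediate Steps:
$k = - \frac{96}{5}$ ($k = \left(-2 - \frac{2}{5}\right) 8 = \left(- \frac{12}{5}\right) 8 = - \frac{96}{5} \approx -19.2$)
$I = -377$
$\left(I + D{\left(11,16 \right)}\right) k = \left(-377 + 11\right) \left(- \frac{96}{5}\right) = \left(-366\right) \left(- \frac{96}{5}\right) = \frac{35136}{5}$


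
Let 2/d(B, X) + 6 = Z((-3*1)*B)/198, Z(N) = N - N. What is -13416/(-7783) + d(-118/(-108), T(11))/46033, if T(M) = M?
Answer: 43086707/24995919 ≈ 1.7237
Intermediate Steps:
Z(N) = 0
d(B, X) = -⅓ (d(B, X) = 2/(-6 + 0/198) = 2/(-6 + 0*(1/198)) = 2/(-6 + 0) = 2/(-6) = 2*(-⅙) = -⅓)
-13416/(-7783) + d(-118/(-108), T(11))/46033 = -13416/(-7783) - ⅓/46033 = -13416*(-1/7783) - ⅓*1/46033 = 312/181 - 1/138099 = 43086707/24995919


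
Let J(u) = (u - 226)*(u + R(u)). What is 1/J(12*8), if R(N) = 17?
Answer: -1/14690 ≈ -6.8074e-5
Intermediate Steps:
J(u) = (-226 + u)*(17 + u) (J(u) = (u - 226)*(u + 17) = (-226 + u)*(17 + u))
1/J(12*8) = 1/(-3842 + (12*8)² - 2508*8) = 1/(-3842 + 96² - 209*96) = 1/(-3842 + 9216 - 20064) = 1/(-14690) = -1/14690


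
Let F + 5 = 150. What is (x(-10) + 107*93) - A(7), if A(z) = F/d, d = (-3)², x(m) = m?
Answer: 89324/9 ≈ 9924.9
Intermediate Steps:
d = 9
F = 145 (F = -5 + 150 = 145)
A(z) = 145/9
(x(-10) + 107*93) - A(7) = (-10 + 107*93) - 1*145/9 = (-10 + 9951) - 145/9 = 9941 - 145/9 = 89324/9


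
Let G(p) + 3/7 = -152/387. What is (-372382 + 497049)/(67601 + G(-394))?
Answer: 337722903/183128884 ≈ 1.8442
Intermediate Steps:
G(p) = -2225/2709 (G(p) = -3/7 - 152/387 = -2225/2709)
(-372382 + 497049)/(67601 + G(-394)) = (-372382 + 497049)/(67601 - 2225/2709) = 124667/(183128884/2709) = 124667*(2709/183128884) = 337722903/183128884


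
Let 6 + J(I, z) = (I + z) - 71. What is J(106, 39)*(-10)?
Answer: -680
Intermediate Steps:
J(I, z) = -77 + I + z (J(I, z) = -6 + ((I + z) - 71) = -6 + (-71 + I + z) = -77 + I + z)
J(106, 39)*(-10) = (-77 + 106 + 39)*(-10) = 68*(-10) = -680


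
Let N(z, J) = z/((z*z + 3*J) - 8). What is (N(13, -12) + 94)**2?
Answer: 138368169/15625 ≈ 8855.6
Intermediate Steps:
N(z, J) = z/(-8 + z**2 + 3*J) (N(z, J) = z/((z**2 + 3*J) - 8) = z/(-8 + z**2 + 3*J))
(N(13, -12) + 94)**2 = (13/(-8 + 13**2 + 3*(-12)) + 94)**2 = (13/(-8 + 169 - 36) + 94)**2 = (13/125 + 94)**2 = (11763/125)**2 = 138368169/15625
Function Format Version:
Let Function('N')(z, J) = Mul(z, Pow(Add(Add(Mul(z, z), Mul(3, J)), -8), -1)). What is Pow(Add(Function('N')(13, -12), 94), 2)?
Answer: Rational(138368169, 15625) ≈ 8855.6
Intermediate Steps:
Function('N')(z, J) = Mul(z, Pow(Add(-8, Pow(z, 2), Mul(3, J)), -1)) (Function('N')(z, J) = Mul(z, Pow(Add(Add(Pow(z, 2), Mul(3, J)), -8), -1)) = Mul(z, Pow(Add(-8, Pow(z, 2), Mul(3, J)), -1)))
Pow(Add(Function('N')(13, -12), 94), 2) = Pow(Add(Mul(13, Pow(Add(-8, Pow(13, 2), Mul(3, -12)), -1)), 94), 2) = Pow(Add(Mul(13, Pow(Add(-8, 169, -36), -1)), 94), 2) = Pow(Add(Mul(13, Pow(125, -1)), 94), 2) = Pow(Add(Mul(13, Rational(1, 125)), 94), 2) = Pow(Add(Rational(13, 125), 94), 2) = Pow(Rational(11763, 125), 2) = Rational(138368169, 15625)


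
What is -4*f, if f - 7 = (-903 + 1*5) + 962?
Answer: -284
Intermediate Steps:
f = 71 (f = 7 + ((-903 + 1*5) + 962) = 7 + ((-903 + 5) + 962) = 7 + (-898 + 962) = 7 + 64 = 71)
-4*f = -4*71 = -284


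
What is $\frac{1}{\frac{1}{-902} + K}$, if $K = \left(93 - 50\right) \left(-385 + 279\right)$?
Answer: $- \frac{902}{4111317} \approx -0.00021939$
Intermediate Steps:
$K = -4558$ ($K = 43 \left(-106\right) = -4558$)
$\frac{1}{\frac{1}{-902} + K} = \frac{1}{\frac{1}{-902} - 4558} = \frac{1}{- \frac{1}{902} - 4558} = \frac{1}{- \frac{4111317}{902}} = - \frac{902}{4111317}$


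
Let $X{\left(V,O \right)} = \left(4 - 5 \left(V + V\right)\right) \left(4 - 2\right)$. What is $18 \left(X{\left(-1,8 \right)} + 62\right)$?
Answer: $1620$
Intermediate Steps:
$X{\left(V,O \right)} = 8 - 20 V$ ($X{\left(V,O \right)} = \left(4 - 5 \cdot 2 V\right) 2 = \left(4 - 10 V\right) 2 = 8 - 20 V$)
$18 \left(X{\left(-1,8 \right)} + 62\right) = 18 \left(\left(8 - -20\right) + 62\right) = 18 \left(\left(8 + 20\right) + 62\right) = 18 \left(28 + 62\right) = 18 \cdot 90 = 1620$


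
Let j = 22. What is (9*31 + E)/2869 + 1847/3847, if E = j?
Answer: 6456990/11037043 ≈ 0.58503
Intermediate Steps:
E = 22
(9*31 + E)/2869 + 1847/3847 = (9*31 + 22)/2869 + 1847/3847 = (279 + 22)*(1/2869) + 1847*(1/3847) = 301*(1/2869) + 1847/3847 = 301/2869 + 1847/3847 = 6456990/11037043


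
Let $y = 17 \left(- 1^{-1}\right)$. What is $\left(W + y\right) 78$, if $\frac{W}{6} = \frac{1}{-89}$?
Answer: $- \frac{118482}{89} \approx -1331.3$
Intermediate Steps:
$W = - \frac{6}{89}$ ($W = \frac{6}{-89} = 6 \left(- \frac{1}{89}\right) = - \frac{6}{89} \approx -0.067416$)
$y = -17$ ($y = 17 \left(\left(-1\right) 1\right) = 17 \left(-1\right) = -17$)
$\left(W + y\right) 78 = \left(- \frac{6}{89} - 17\right) 78 = \left(- \frac{1519}{89}\right) 78 = - \frac{118482}{89}$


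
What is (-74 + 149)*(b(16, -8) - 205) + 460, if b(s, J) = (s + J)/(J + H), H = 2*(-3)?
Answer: -104705/7 ≈ -14958.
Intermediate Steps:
H = -6
b(s, J) = (J + s)/(-6 + J) (b(s, J) = (s + J)/(J - 6) = (J + s)/(-6 + J))
(-74 + 149)*(b(16, -8) - 205) + 460 = (-74 + 149)*((-8 + 16)/(-6 - 8) - 205) + 460 = 75*(8/(-14) - 205) + 460 = 75*(-1/14*8 - 205) + 460 = 75*(-4/7 - 205) + 460 = 75*(-1439/7) + 460 = -107925/7 + 460 = -104705/7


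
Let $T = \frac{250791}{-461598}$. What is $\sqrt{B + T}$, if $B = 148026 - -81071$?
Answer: $\frac{\sqrt{5423800411545730}}{153866} \approx 478.64$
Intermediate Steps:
$B = 229097$ ($B = 148026 + 81071 = 229097$)
$T = - \frac{83597}{153866}$ ($T = 250791 \left(- \frac{1}{461598}\right) = - \frac{83597}{153866} \approx -0.54331$)
$\sqrt{B + T} = \sqrt{229097 - \frac{83597}{153866}} = \sqrt{\frac{35250155405}{153866}} = \frac{\sqrt{5423800411545730}}{153866}$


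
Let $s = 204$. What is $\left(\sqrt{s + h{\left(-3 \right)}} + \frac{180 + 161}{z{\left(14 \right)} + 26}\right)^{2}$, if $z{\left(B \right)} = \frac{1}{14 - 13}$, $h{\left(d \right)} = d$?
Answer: $\frac{262810}{729} + \frac{682 \sqrt{201}}{27} \approx 718.62$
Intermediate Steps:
$z{\left(B \right)} = 1$ ($z{\left(B \right)} = 1^{-1} = 1$)
$\left(\sqrt{s + h{\left(-3 \right)}} + \frac{180 + 161}{z{\left(14 \right)} + 26}\right)^{2} = \left(\sqrt{204 - 3} + \frac{180 + 161}{1 + 26}\right)^{2} = \left(\sqrt{201} + \frac{341}{27}\right)^{2} = \left(\frac{341}{27} + \sqrt{201}\right)^{2}$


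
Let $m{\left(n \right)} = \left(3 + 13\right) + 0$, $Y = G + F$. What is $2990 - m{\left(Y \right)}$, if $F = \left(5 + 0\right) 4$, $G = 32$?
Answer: $2974$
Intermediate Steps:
$F = 20$ ($F = 5 \cdot 4 = 20$)
$Y = 52$ ($Y = 32 + 20 = 52$)
$m{\left(n \right)} = 16$ ($m{\left(n \right)} = 16 + 0 = 16$)
$2990 - m{\left(Y \right)} = 2990 - 16 = 2974$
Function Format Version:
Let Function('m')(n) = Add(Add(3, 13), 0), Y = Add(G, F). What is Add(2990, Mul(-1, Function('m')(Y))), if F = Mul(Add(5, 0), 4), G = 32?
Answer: 2974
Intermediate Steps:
F = 20 (F = Mul(5, 4) = 20)
Y = 52 (Y = Add(32, 20) = 52)
Function('m')(n) = 16 (Function('m')(n) = Add(16, 0) = 16)
Add(2990, Mul(-1, Function('m')(Y))) = Add(2990, Mul(-1, 16)) = Add(2990, -16) = 2974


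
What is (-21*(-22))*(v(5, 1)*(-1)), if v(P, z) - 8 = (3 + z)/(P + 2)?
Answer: -3960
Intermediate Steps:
v(P, z) = 8 + (3 + z)/(2 + P) (v(P, z) = 8 + (3 + z)/(P + 2) = 8 + (3 + z)/(2 + P))
(-21*(-22))*(v(5, 1)*(-1)) = (-21*(-22))*(((19 + 1 + 8*5)/(2 + 5))*(-1)) = 462*(((19 + 1 + 40)/7)*(-1)) = 462*(((⅐)*60)*(-1)) = 462*((60/7)*(-1)) = 462*(-60/7) = -3960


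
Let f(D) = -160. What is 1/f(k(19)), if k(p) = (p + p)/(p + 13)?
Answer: -1/160 ≈ -0.0062500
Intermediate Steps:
k(p) = 2*p/(13 + p) (k(p) = (2*p)/(13 + p) = 2*p/(13 + p))
1/f(k(19)) = 1/(-160) = -1/160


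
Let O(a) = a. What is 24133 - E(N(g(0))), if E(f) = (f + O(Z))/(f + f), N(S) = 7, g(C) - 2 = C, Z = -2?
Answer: 337857/14 ≈ 24133.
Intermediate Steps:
g(C) = 2 + C
E(f) = (-2 + f)/(2*f) (E(f) = (f - 2)/(f + f) = (-2 + f)/((2*f)) = (-2 + f)*(1/(2*f)) = (-2 + f)/(2*f))
24133 - E(N(g(0))) = 24133 - (-2 + 7)/(2*7) = 24133 - 5/(2*7) = 24133 - 1*5/14 = 24133 - 5/14 = 337857/14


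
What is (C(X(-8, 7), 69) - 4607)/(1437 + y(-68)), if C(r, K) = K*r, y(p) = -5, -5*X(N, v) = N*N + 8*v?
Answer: -6263/1432 ≈ -4.3736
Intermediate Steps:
X(N, v) = -8*v/5 - N²/5 (X(N, v) = -(N*N + 8*v)/5 = -(N² + 8*v)/5 = -8*v/5 - N²/5)
(C(X(-8, 7), 69) - 4607)/(1437 + y(-68)) = (69*(-8/5*7 - ⅕*(-8)²) - 4607)/(1437 - 5) = (69*(-56/5 - ⅕*64) - 4607)/1432 = (69*(-56/5 - 64/5) - 4607)*(1/1432) = (69*(-24) - 4607)*(1/1432) = (-1656 - 4607)*(1/1432) = -6263*1/1432 = -6263/1432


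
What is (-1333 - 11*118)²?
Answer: 6922161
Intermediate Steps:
(-1333 - 11*118)² = (-1333 - 1298)² = (-2631)² = 6922161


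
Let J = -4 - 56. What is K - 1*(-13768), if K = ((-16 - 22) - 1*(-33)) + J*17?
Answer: 12743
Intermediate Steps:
J = -60
K = -1025 (K = ((-16 - 22) - 1*(-33)) - 60*17 = (-38 + 33) - 1020 = -5 - 1020 = -1025)
K - 1*(-13768) = -1025 - 1*(-13768) = -1025 + 13768 = 12743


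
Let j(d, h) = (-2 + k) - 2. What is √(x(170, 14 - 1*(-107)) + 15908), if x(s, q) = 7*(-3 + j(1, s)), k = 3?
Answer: 2*√3970 ≈ 126.02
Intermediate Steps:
j(d, h) = -1 (j(d, h) = (-2 + 3) - 2 = 1 - 2 = -1)
x(s, q) = -28 (x(s, q) = 7*(-3 - 1) = 7*(-4) = -28)
√(x(170, 14 - 1*(-107)) + 15908) = √(-28 + 15908) = √15880 = 2*√3970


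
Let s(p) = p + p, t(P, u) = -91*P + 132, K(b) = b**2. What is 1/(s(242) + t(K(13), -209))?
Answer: -1/14763 ≈ -6.7737e-5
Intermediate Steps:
t(P, u) = 132 - 91*P
s(p) = 2*p
1/(s(242) + t(K(13), -209)) = 1/(2*242 + (132 - 91*13**2)) = 1/(484 + (132 - 91*169)) = 1/(484 + (132 - 15379)) = 1/(484 - 15247) = 1/(-14763) = -1/14763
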